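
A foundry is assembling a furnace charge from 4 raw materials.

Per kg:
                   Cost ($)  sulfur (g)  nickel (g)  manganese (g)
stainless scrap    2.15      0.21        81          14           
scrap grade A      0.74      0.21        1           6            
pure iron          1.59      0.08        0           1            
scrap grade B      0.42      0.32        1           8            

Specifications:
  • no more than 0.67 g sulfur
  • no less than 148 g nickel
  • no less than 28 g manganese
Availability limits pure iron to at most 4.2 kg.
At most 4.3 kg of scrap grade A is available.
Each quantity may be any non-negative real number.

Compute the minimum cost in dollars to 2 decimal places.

Let x1 = kg of stainless scrap, x2 = kg of scrap grade A, x3 = kg of pure iron, x4 = kg of scrap grade B.
Minimise 2.15x1 + 0.74x2 + 1.59x3 + 0.42x4 s.t.:
  0.21x1 + 0.21x2 + 0.08x3 + 0.32x4 ≤ 0.67   (sulfur)
  81x1 + 1x2 + 1x4 ≥ 148   (nickel)
  14x1 + 6x2 + 1x3 + 8x4 ≥ 28   (manganese)
  x3 ≤ 4.2
  x2 ≤ 4.3
  x1, x2, x3, x4 ≥ 0.
The cheapest feasible vertex uses only stainless scrap, scrap grade B; scrap grade A, pure iron are not used. There the nickel and manganese constraints are tight.
Optimal quantities: stainless scrap = 1.823 kg, scrap grade B = 0.3091 kg.
Hence cost = 2.15·1.823 + 0.42·0.3091 = $4.0493.

$4.05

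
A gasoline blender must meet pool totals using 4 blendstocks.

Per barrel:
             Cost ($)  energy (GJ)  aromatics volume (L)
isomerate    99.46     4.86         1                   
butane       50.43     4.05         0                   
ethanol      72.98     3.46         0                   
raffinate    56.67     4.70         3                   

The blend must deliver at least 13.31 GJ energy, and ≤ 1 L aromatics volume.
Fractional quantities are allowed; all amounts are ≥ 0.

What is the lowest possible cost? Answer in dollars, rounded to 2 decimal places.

Treat it as an LP. Let x1 = barrels of isomerate, x2 = barrels of butane, x3 = barrels of ethanol, x4 = barrels of raffinate.
Minimize 99.46x1 + 50.43x2 + 72.98x3 + 56.67x4 subject to:
  4.86x1 + 4.05x2 + 3.46x3 + 4.7x4 ≥ 13.31   (energy)
  1x1 + 3x4 ≤ 1   (aromatics volume)
  x1, x2, x3, x4 ≥ 0.
The optimal basis is {butane, raffinate}; isomerate, ethanol drop out. There the energy and aromatics volume constraints are tight.
So butane = 2.8996 barrels, raffinate = 0.33333 barrels.
Total cost: 50.43·2.8996 + 56.67·0.33333 = 165.1166.

$165.12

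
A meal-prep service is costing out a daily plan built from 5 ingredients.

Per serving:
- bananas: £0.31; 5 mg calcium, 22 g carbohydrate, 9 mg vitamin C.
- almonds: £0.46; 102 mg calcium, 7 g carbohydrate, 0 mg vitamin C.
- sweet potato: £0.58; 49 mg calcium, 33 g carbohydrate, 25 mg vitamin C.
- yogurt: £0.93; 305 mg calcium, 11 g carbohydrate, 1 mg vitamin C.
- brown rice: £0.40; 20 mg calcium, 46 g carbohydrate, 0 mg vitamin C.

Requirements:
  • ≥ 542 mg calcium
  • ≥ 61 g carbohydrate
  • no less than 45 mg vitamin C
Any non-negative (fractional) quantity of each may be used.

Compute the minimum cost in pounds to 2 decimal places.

£2.40

Treat it as an LP. Let x1 = servings of bananas, x2 = servings of almonds, x3 = servings of sweet potato, x4 = servings of yogurt, x5 = servings of brown rice.
Minimise 0.31x1 + 0.46x2 + 0.58x3 + 0.93x4 + 0.4x5 with:
  5x1 + 102x2 + 49x3 + 305x4 + 20x5 ≥ 542   (calcium)
  22x1 + 7x2 + 33x3 + 11x4 + 46x5 ≥ 61   (carbohydrate)
  9x1 + 25x3 + 1x4 ≥ 45   (vitamin C)
  x1, x2, x3, x4, x5 ≥ 0.
The minimum-cost mix takes nothing from bananas, almonds, brown rice — only sweet potato, yogurt. The calcium and vitamin C requirements are met with equality.
Optimal quantities: sweet potato = 1.74 servings, yogurt = 1.497 servings.
Cost = 0.58·1.74 + 0.93·1.497 = 2.4014.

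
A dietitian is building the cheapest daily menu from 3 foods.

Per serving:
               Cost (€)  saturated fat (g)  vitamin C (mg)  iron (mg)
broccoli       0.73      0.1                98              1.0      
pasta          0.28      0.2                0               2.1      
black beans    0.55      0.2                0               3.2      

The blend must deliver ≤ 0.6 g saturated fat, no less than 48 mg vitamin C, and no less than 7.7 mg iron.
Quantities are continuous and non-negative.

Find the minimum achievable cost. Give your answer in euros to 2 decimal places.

€1.48

Let x1 = servings of broccoli, x2 = servings of pasta, x3 = servings of black beans.
Minimize 0.73x1 + 0.28x2 + 0.55x3 subject to:
  0.1x1 + 0.2x2 + 0.2x3 ≤ 0.6   (saturated fat)
  98x1 ≥ 48   (vitamin C)
  1x1 + 2.1x2 + 3.2x3 ≥ 7.7   (iron)
  x1, x2, x3 ≥ 0.
All 3 inputs are positive at the optimum. There the saturated fat, vitamin C, iron constraints are tight.
That vertex is x1 = 0.4898, x2 = 1.46, x3 = 1.295.
Hence cost = 0.73·0.4898 + 0.28·1.46 + 0.55·1.295 = €1.4786.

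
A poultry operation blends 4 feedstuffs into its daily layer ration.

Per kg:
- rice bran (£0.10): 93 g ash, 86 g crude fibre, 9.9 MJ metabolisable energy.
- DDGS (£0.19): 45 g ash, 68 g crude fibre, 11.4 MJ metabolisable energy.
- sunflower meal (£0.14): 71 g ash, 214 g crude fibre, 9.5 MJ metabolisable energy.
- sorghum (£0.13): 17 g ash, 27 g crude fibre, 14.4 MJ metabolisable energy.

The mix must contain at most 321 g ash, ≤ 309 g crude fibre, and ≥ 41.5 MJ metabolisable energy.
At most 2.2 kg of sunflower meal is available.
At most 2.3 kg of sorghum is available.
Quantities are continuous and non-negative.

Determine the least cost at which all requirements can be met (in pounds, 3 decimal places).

Let x1 = kg of rice bran, x2 = kg of DDGS, x3 = kg of sunflower meal, x4 = kg of sorghum.
Minimize 0.1x1 + 0.19x2 + 0.14x3 + 0.13x4 subject to:
  93x1 + 45x2 + 71x3 + 17x4 ≤ 321   (ash)
  86x1 + 68x2 + 214x3 + 27x4 ≤ 309   (crude fibre)
  9.9x1 + 11.4x2 + 9.5x3 + 14.4x4 ≥ 41.5   (metabolisable energy)
  x3 ≤ 2.2
  x4 ≤ 2.3
  x1, x2, x3, x4 ≥ 0.
The cheapest feasible vertex uses only rice bran, sorghum; DDGS, sunflower meal are not used. The metabolisable energy and the sorghum cap requirements are met with equality.
That vertex is x1 = 0.8465, x4 = 2.3.
Objective = 0.1·0.8465 + 0.13·2.3 = 0.38365.

£0.384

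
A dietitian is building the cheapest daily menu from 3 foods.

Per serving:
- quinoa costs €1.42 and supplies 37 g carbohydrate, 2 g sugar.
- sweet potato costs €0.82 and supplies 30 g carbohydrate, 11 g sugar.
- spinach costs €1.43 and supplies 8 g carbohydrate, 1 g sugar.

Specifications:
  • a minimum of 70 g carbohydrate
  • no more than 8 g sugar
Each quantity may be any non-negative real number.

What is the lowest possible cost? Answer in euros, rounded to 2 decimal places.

€2.54

Treat it as an LP. Let x1 = servings of quinoa, x2 = servings of sweet potato, x3 = servings of spinach.
Minimise 1.42x1 + 0.82x2 + 1.43x3 subject to:
  37x1 + 30x2 + 8x3 ≥ 70   (carbohydrate)
  2x1 + 11x2 + 1x3 ≤ 8   (sugar)
  x1, x2, x3 ≥ 0.
The minimum-cost mix takes nothing from spinach — only quinoa, sweet potato. There the carbohydrate and sugar constraints are tight.
So quinoa = 1.527 servings, sweet potato = 0.4496 servings.
Objective = 1.42·1.527 + 0.82·0.4496 = 2.5370.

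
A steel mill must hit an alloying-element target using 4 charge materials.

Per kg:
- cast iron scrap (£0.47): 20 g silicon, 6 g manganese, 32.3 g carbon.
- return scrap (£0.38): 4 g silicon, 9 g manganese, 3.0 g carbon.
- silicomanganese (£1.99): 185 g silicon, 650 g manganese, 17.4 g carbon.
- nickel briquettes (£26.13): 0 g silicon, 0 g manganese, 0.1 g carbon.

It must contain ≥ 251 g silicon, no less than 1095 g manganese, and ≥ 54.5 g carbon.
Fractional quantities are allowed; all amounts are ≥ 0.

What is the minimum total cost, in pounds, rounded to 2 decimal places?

£3.71

Let x1 = kg of cast iron scrap, x2 = kg of return scrap, x3 = kg of silicomanganese, x4 = kg of nickel briquettes.
Minimize 0.47x1 + 0.38x2 + 1.99x3 + 26.13x4 subject to:
  20x1 + 4x2 + 185x3 ≥ 251   (silicon)
  6x1 + 9x2 + 650x3 ≥ 1095   (manganese)
  32.3x1 + 3x2 + 17.4x3 + 0.1x4 ≥ 54.5   (carbon)
  x1, x2, x3, x4 ≥ 0.
The cheapest feasible vertex uses only cast iron scrap, silicomanganese; return scrap, nickel briquettes are not used. There the manganese and carbon constraints are tight.
Optimal quantities: cast iron scrap = 0.7837 kg, silicomanganese = 1.677 kg.
Total cost: 0.47·0.7837 + 1.99·1.677 = 3.7056.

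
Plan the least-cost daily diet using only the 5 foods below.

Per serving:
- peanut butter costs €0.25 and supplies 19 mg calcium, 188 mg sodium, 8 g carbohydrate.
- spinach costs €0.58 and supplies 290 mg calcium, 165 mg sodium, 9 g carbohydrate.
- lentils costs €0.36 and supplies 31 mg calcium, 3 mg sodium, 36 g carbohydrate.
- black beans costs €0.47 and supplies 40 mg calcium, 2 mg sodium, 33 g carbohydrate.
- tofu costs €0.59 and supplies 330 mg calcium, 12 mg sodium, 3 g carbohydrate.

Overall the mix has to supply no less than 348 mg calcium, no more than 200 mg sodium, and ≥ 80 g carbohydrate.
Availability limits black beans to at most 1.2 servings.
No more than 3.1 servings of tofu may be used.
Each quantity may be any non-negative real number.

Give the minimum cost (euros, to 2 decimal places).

This is a linear program. Let x1 = servings of peanut butter, x2 = servings of spinach, x3 = servings of lentils, x4 = servings of black beans, x5 = servings of tofu.
Minimize 0.25x1 + 0.58x2 + 0.36x3 + 0.47x4 + 0.59x5 with:
  19x1 + 290x2 + 31x3 + 40x4 + 330x5 ≥ 348   (calcium)
  188x1 + 165x2 + 3x3 + 2x4 + 12x5 ≤ 200   (sodium)
  8x1 + 9x2 + 36x3 + 33x4 + 3x5 ≥ 80   (carbohydrate)
  x4 ≤ 1.2
  x5 ≤ 3.1
  x1, x2, x3, x4, x5 ≥ 0.
At the optimum only lentils, tofu are positive (peanut butter, spinach, black beans = 0). There the calcium and carbohydrate constraints are tight.
So lentils = 2.151 servings, tofu = 0.8525 servings.
Total cost: 0.36·2.151 + 0.59·0.8525 = 1.2773.

€1.28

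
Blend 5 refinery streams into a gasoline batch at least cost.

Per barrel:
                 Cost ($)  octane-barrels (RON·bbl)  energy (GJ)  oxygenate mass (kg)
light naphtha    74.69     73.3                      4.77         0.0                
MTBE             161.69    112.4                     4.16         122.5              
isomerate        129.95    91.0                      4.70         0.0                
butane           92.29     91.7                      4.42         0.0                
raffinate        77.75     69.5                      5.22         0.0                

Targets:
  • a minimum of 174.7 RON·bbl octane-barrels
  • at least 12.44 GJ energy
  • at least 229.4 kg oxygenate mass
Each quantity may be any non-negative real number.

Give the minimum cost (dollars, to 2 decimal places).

$372.05

Let x1 = barrels of light naphtha, x2 = barrels of MTBE, x3 = barrels of isomerate, x4 = barrels of butane, x5 = barrels of raffinate.
Minimise 74.69x1 + 161.69x2 + 129.95x3 + 92.29x4 + 77.75x5 with:
  73.3x1 + 112.4x2 + 91x3 + 91.7x4 + 69.5x5 ≥ 174.7   (octane-barrels)
  4.77x1 + 4.16x2 + 4.7x3 + 4.42x4 + 5.22x5 ≥ 12.44   (energy)
  122.5x2 ≥ 229.4   (oxygenate mass)
  x1, x2, x3, x4, x5 ≥ 0.
The minimum-cost mix takes nothing from light naphtha, isomerate, butane — only MTBE, raffinate. The energy and oxygenate mass requirements are met with equality.
That vertex is x2 = 1.8727, x5 = 0.89076.
Hence cost = 161.69·1.8727 + 77.75·0.89076 = $372.0535.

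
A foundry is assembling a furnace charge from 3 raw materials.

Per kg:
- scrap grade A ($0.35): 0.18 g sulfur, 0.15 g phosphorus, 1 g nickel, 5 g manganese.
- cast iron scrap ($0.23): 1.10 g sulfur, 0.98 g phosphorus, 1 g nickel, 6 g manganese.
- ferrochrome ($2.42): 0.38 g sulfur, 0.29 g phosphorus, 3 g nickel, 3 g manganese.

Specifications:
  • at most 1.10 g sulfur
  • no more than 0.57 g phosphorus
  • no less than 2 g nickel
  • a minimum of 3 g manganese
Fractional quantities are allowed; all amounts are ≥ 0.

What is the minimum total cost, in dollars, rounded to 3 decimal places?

Set it up as a linear program. Let x1 = kg of scrap grade A, x2 = kg of cast iron scrap, x3 = kg of ferrochrome.
min 0.35x1 + 0.23x2 + 2.42x3 with:
  0.18x1 + 1.1x2 + 0.38x3 ≤ 1.1   (sulfur)
  0.15x1 + 0.98x2 + 0.29x3 ≤ 0.57   (phosphorus)
  1x1 + 1x2 + 3x3 ≥ 2   (nickel)
  5x1 + 6x2 + 3x3 ≥ 3   (manganese)
  x1, x2, x3 ≥ 0.
The optimal basis is {scrap grade A, cast iron scrap}; ferrochrome drops out. The phosphorus and nickel requirements are met with equality.
Solving gives x1 = 1.675, x2 = 0.3253.
Total cost: 0.35·1.675 + 0.23·0.3253 = 0.66107.

$0.661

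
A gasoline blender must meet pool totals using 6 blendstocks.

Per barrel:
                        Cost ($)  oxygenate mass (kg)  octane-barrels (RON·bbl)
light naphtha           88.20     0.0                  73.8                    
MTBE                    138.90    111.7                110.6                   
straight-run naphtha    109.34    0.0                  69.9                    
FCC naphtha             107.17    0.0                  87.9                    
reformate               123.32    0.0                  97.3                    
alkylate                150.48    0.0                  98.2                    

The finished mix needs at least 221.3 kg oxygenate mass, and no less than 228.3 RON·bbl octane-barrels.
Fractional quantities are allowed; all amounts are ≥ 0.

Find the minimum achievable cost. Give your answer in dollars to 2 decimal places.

$286.16

Let x1 = barrels of light naphtha, x2 = barrels of MTBE, x3 = barrels of straight-run naphtha, x4 = barrels of FCC naphtha, x5 = barrels of reformate, x6 = barrels of alkylate.
min 88.2x1 + 138.9x2 + 109.34x3 + 107.17x4 + 123.32x5 + 150.48x6 s.t.:
  111.7x2 ≥ 221.3   (oxygenate mass)
  73.8x1 + 110.6x2 + 69.9x3 + 87.9x4 + 97.3x5 + 98.2x6 ≥ 228.3   (octane-barrels)
  x1, x2, x3, x4, x5, x6 ≥ 0.
At the optimum only light naphtha, MTBE are positive (straight-run naphtha, FCC naphtha, reformate, alkylate = 0). There the oxygenate mass and octane-barrels constraints are tight.
That vertex is x1 = 0.12438, x2 = 1.9812.
Cost = 88.2·0.12438 + 138.9·1.9812 = 286.1590.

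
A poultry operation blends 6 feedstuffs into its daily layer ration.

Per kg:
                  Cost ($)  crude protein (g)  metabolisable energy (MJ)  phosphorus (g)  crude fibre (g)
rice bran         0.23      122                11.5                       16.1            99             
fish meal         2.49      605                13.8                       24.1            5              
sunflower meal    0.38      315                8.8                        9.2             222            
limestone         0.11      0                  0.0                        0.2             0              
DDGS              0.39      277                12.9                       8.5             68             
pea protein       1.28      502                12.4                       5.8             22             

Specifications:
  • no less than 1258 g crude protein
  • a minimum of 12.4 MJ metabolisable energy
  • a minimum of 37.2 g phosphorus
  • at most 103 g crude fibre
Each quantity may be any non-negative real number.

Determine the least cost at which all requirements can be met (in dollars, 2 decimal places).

$3.72

Set it up as a linear program. Let x1 = kg of rice bran, x2 = kg of fish meal, x3 = kg of sunflower meal, x4 = kg of limestone, x5 = kg of DDGS, x6 = kg of pea protein.
Minimize 0.23x1 + 2.49x2 + 0.38x3 + 0.11x4 + 0.39x5 + 1.28x6 subject to:
  122x1 + 605x2 + 315x3 + 277x5 + 502x6 ≥ 1258   (crude protein)
  11.5x1 + 13.8x2 + 8.8x3 + 12.9x5 + 12.4x6 ≥ 12.4   (metabolisable energy)
  16.1x1 + 24.1x2 + 9.2x3 + 0.2x4 + 8.5x5 + 5.8x6 ≥ 37.2   (phosphorus)
  99x1 + 5x2 + 222x3 + 68x5 + 22x6 ≤ 103   (crude fibre)
  x1, x2, x3, x4, x5, x6 ≥ 0.
At the optimum only fish meal, DDGS, pea protein are positive (rice bran, sunflower meal, limestone = 0). Binding constraints: crude protein, phosphorus, crude fibre.
That vertex is x2 = 0.9464, x5 = 1.221, x6 = 0.6915.
Total cost: 2.49·0.9464 + 0.39·1.221 + 1.28·0.6915 = 3.7178.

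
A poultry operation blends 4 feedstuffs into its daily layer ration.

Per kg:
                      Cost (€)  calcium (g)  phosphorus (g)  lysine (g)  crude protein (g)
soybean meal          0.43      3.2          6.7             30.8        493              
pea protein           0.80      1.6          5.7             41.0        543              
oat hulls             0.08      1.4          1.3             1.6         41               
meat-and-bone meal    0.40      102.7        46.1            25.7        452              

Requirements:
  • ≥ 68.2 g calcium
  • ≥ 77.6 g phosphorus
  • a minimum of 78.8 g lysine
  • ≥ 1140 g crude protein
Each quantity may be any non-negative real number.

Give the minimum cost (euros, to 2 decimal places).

€1.16

This is a linear program. Let x1 = kg of soybean meal, x2 = kg of pea protein, x3 = kg of oat hulls, x4 = kg of meat-and-bone meal.
Minimize 0.43x1 + 0.8x2 + 0.08x3 + 0.4x4 with:
  3.2x1 + 1.6x2 + 1.4x3 + 102.7x4 ≥ 68.2   (calcium)
  6.7x1 + 5.7x2 + 1.3x3 + 46.1x4 ≥ 77.6   (phosphorus)
  30.8x1 + 41x2 + 1.6x3 + 25.7x4 ≥ 78.8   (lysine)
  493x1 + 543x2 + 41x3 + 452x4 ≥ 1140   (crude protein)
  x1, x2, x3, x4 ≥ 0.
At the optimum only soybean meal, meat-and-bone meal are positive (pea protein, oat hulls = 0). The phosphorus and lysine requirements are met with equality.
Optimal quantities: soybean meal = 1.313 kg, meat-and-bone meal = 1.492 kg.
Hence cost = 0.43·1.313 + 0.4·1.492 = €1.1614.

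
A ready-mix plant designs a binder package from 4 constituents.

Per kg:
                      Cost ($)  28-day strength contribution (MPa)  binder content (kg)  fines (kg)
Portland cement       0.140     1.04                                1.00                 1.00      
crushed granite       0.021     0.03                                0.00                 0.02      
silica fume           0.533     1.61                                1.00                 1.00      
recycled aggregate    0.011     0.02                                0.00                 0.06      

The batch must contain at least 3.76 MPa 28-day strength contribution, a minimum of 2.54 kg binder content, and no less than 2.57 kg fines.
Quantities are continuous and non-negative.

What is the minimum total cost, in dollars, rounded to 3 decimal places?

$0.506

Let x1 = kg of Portland cement, x2 = kg of crushed granite, x3 = kg of silica fume, x4 = kg of recycled aggregate.
Minimize 0.14x1 + 0.021x2 + 0.533x3 + 0.011x4 s.t.:
  1.04x1 + 0.03x2 + 1.61x3 + 0.02x4 ≥ 3.76   (28-day strength contribution)
  1x1 + 1x3 ≥ 2.54   (binder content)
  1x1 + 0.02x2 + 1x3 + 0.06x4 ≥ 2.57   (fines)
  x1, x2, x3, x4 ≥ 0.
The cheapest feasible vertex uses only Portland cement; crushed granite, silica fume, recycled aggregate are not used. Binding constraint: 28-day strength contribution.
That vertex is x1 = 3.615.
Objective = 0.14·3.615 = 0.50610.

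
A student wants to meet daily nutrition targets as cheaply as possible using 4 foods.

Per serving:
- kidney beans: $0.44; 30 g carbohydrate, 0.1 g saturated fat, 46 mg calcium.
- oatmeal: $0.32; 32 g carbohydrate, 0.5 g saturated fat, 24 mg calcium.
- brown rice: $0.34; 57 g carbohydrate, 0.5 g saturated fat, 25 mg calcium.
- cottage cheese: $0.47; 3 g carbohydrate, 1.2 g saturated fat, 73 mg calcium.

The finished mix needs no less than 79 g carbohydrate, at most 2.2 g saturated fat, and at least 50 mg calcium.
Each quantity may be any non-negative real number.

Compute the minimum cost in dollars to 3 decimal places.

Set it up as a linear program. Let x1 = servings of kidney beans, x2 = servings of oatmeal, x3 = servings of brown rice, x4 = servings of cottage cheese.
Minimise 0.44x1 + 0.32x2 + 0.34x3 + 0.47x4 subject to:
  30x1 + 32x2 + 57x3 + 3x4 ≥ 79   (carbohydrate)
  0.1x1 + 0.5x2 + 0.5x3 + 1.2x4 ≤ 2.2   (saturated fat)
  46x1 + 24x2 + 25x3 + 73x4 ≥ 50   (calcium)
  x1, x2, x3, x4 ≥ 0.
The optimal basis is {brown rice, cottage cheese}; kidney beans, oatmeal drop out. The carbohydrate and calcium requirements are met with equality.
Solving gives x3 = 1.375, x4 = 0.2141.
Hence cost = 0.34·1.375 + 0.47·0.2141 = $0.56813.

$0.568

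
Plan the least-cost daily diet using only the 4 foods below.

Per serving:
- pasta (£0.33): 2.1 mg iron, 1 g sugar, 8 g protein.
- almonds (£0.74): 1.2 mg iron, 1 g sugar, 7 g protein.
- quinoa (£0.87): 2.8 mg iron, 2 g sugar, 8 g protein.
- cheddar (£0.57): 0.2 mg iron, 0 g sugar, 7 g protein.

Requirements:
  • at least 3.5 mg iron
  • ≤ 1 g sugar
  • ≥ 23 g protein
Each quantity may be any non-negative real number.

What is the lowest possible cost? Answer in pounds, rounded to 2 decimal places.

£4.32

Treat it as an LP. Let x1 = servings of pasta, x2 = servings of almonds, x3 = servings of quinoa, x4 = servings of cheddar.
Minimize 0.33x1 + 0.74x2 + 0.87x3 + 0.57x4 s.t.:
  2.1x1 + 1.2x2 + 2.8x3 + 0.2x4 ≥ 3.5   (iron)
  1x1 + 1x2 + 2x3 ≤ 1   (sugar)
  8x1 + 7x2 + 8x3 + 7x4 ≥ 23   (protein)
  x1, x2, x3, x4 ≥ 0.
The minimum-cost mix takes nothing from almonds, quinoa — only pasta, cheddar. Binding constraints: iron and sugar.
That vertex is x1 = 1, x4 = 7.
Hence cost = 0.33·1 + 0.57·7 = £4.3200.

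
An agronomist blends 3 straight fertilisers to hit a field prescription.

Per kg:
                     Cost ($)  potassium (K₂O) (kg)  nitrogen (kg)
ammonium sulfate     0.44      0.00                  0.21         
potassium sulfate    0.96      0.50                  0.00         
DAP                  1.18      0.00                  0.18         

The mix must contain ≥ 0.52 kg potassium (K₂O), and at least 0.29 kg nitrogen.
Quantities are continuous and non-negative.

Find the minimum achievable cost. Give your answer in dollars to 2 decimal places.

This is a linear program. Let x1 = kg of ammonium sulfate, x2 = kg of potassium sulfate, x3 = kg of DAP.
Minimize 0.44x1 + 0.96x2 + 1.18x3 s.t.:
  0.5x2 ≥ 0.52   (potassium (K₂O))
  0.21x1 + 0.18x3 ≥ 0.29   (nitrogen)
  x1, x2, x3 ≥ 0.
At the optimum only ammonium sulfate, potassium sulfate are positive (DAP = 0). There the potassium (K₂O) and nitrogen constraints are tight.
Optimal quantities: ammonium sulfate = 1.381 kg, potassium sulfate = 1.04 kg.
Objective = 0.44·1.381 + 0.96·1.04 = 1.6060.

$1.61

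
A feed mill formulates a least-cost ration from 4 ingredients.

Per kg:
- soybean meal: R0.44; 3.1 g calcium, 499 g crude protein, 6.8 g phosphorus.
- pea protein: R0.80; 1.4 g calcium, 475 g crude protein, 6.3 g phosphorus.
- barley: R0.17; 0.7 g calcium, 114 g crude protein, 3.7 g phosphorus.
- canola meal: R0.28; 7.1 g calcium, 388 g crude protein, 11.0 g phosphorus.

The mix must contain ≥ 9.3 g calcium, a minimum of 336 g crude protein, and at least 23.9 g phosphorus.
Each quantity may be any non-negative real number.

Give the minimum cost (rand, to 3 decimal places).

R0.608

Let x1 = kg of soybean meal, x2 = kg of pea protein, x3 = kg of barley, x4 = kg of canola meal.
Minimize 0.44x1 + 0.8x2 + 0.17x3 + 0.28x4 subject to:
  3.1x1 + 1.4x2 + 0.7x3 + 7.1x4 ≥ 9.3   (calcium)
  499x1 + 475x2 + 114x3 + 388x4 ≥ 336   (crude protein)
  6.8x1 + 6.3x2 + 3.7x3 + 11x4 ≥ 23.9   (phosphorus)
  x1, x2, x3, x4 ≥ 0.
The cheapest feasible vertex uses only canola meal; soybean meal, pea protein, barley are not used. There the phosphorus constraint is tight.
Solving gives x4 = 2.173.
Total cost: 0.28·2.173 = 0.60844.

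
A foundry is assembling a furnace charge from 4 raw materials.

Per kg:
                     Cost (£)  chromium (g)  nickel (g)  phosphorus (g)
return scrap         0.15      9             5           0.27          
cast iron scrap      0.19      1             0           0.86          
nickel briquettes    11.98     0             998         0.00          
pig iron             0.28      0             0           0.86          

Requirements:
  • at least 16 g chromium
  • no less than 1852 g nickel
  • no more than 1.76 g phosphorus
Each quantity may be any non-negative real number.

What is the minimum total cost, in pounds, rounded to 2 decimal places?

Treat it as an LP. Let x1 = kg of return scrap, x2 = kg of cast iron scrap, x3 = kg of nickel briquettes, x4 = kg of pig iron.
Minimize 0.15x1 + 0.19x2 + 11.98x3 + 0.28x4 with:
  9x1 + 1x2 ≥ 16   (chromium)
  5x1 + 998x3 ≥ 1852   (nickel)
  0.27x1 + 0.86x2 + 0.86x4 ≤ 1.76   (phosphorus)
  x1, x2, x3, x4 ≥ 0.
The minimum-cost mix takes nothing from cast iron scrap, pig iron — only return scrap, nickel briquettes. There the chromium and nickel constraints are tight.
Optimal quantities: return scrap = 1.778 kg, nickel briquettes = 1.847 kg.
Hence cost = 0.15·1.778 + 11.98·1.847 = £22.3938.

£22.39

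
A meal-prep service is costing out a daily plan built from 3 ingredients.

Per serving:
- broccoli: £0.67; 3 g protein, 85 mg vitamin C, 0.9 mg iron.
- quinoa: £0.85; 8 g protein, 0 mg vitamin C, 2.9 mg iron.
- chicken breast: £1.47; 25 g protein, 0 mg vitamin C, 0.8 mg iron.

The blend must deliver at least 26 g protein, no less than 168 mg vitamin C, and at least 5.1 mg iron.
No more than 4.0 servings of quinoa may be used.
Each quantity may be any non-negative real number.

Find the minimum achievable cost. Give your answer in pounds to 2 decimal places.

£2.89

Let x1 = servings of broccoli, x2 = servings of quinoa, x3 = servings of chicken breast.
Minimise 0.67x1 + 0.85x2 + 1.47x3 s.t.:
  3x1 + 8x2 + 25x3 ≥ 26   (protein)
  85x1 ≥ 168   (vitamin C)
  0.9x1 + 2.9x2 + 0.8x3 ≥ 5.1   (iron)
  x2 ≤ 4
  x1, x2, x3 ≥ 0.
All 3 inputs are positive at the optimum. The protein, vitamin C, iron requirements are met with equality.
So broccoli = 1.976 servings, quinoa = 1.013 servings, chicken breast = 0.4786 servings.
Hence cost = 0.67·1.976 + 0.85·1.013 + 1.47·0.4786 = £2.8885.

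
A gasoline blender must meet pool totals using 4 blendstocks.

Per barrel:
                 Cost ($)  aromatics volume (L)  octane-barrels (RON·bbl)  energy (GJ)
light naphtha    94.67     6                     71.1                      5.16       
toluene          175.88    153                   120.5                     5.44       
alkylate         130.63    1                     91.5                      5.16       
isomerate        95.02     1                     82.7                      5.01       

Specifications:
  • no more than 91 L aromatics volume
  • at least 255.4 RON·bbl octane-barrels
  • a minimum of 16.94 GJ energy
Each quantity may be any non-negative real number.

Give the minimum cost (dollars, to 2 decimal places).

$315.79

This is a linear program. Let x1 = barrels of light naphtha, x2 = barrels of toluene, x3 = barrels of alkylate, x4 = barrels of isomerate.
Minimise 94.67x1 + 175.88x2 + 130.63x3 + 95.02x4 with:
  6x1 + 153x2 + 1x3 + 1x4 ≤ 91   (aromatics volume)
  71.1x1 + 120.5x2 + 91.5x3 + 82.7x4 ≥ 255.4   (octane-barrels)
  5.16x1 + 5.44x2 + 5.16x3 + 5.01x4 ≥ 16.94   (energy)
  x1, x2, x3, x4 ≥ 0.
At the optimum only light naphtha, isomerate are positive (toluene, alkylate = 0). There the octane-barrels and energy constraints are tight.
So light naphtha = 1.7212 barrels, isomerate = 1.6085 barrels.
Total cost: 94.67·1.7212 + 95.02·1.6085 = 315.7857.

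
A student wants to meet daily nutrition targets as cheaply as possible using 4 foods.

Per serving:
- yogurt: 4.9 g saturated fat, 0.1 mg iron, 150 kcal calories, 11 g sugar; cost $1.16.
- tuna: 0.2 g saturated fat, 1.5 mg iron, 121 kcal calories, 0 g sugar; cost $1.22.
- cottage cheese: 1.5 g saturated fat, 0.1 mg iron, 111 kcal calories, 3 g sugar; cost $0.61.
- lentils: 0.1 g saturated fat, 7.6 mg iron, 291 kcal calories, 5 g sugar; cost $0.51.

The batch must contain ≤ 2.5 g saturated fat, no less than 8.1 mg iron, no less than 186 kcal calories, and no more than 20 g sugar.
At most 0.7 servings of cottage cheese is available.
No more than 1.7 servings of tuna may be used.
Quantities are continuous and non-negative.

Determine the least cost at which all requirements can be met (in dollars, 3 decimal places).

Treat it as an LP. Let x1 = servings of yogurt, x2 = servings of tuna, x3 = servings of cottage cheese, x4 = servings of lentils.
min 1.16x1 + 1.22x2 + 0.61x3 + 0.51x4 subject to:
  4.9x1 + 0.2x2 + 1.5x3 + 0.1x4 ≤ 2.5   (saturated fat)
  0.1x1 + 1.5x2 + 0.1x3 + 7.6x4 ≥ 8.1   (iron)
  150x1 + 121x2 + 111x3 + 291x4 ≥ 186   (calories)
  11x1 + 3x3 + 5x4 ≤ 20   (sugar)
  x3 ≤ 0.7
  x2 ≤ 1.7
  x1, x2, x3, x4 ≥ 0.
At the optimum only lentils is positive (yogurt, tuna, cottage cheese = 0). The iron requirement is met with equality.
Optimal quantities: lentils = 1.066 servings.
Cost = 0.51·1.066 = 0.54366.

$0.544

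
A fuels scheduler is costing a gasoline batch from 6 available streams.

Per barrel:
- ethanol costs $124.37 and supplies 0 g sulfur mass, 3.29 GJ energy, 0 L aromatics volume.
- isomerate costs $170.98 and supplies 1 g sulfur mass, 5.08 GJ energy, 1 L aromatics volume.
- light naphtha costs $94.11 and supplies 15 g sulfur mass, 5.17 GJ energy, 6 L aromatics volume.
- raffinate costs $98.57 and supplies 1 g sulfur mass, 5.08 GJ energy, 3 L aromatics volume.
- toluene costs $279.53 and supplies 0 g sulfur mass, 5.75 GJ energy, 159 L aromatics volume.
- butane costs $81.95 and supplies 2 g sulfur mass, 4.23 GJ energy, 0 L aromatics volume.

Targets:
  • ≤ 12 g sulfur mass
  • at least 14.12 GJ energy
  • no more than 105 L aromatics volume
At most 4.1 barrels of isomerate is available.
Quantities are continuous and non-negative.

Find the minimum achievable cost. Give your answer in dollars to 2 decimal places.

This is a linear program. Let x1 = barrels of ethanol, x2 = barrels of isomerate, x3 = barrels of light naphtha, x4 = barrels of raffinate, x5 = barrels of toluene, x6 = barrels of butane.
Minimise 124.37x1 + 170.98x2 + 94.11x3 + 98.57x4 + 279.53x5 + 81.95x6 s.t.:
  1x2 + 15x3 + 1x4 + 2x6 ≤ 12   (sulfur mass)
  3.29x1 + 5.08x2 + 5.17x3 + 5.08x4 + 5.75x5 + 4.23x6 ≥ 14.12   (energy)
  1x2 + 6x3 + 3x4 + 159x5 ≤ 105   (aromatics volume)
  x2 ≤ 4.1
  x1, x2, x3, x4, x5, x6 ≥ 0.
The optimal basis is {light naphtha, raffinate}; ethanol, isomerate, toluene, butane drop out. The sulfur mass and energy requirements are met with equality.
Solving gives x3 = 0.6594397, x4 = 2.108405.
Hence cost = 94.11·0.6594397 + 98.57·2.108405 = $269.8854.

$269.89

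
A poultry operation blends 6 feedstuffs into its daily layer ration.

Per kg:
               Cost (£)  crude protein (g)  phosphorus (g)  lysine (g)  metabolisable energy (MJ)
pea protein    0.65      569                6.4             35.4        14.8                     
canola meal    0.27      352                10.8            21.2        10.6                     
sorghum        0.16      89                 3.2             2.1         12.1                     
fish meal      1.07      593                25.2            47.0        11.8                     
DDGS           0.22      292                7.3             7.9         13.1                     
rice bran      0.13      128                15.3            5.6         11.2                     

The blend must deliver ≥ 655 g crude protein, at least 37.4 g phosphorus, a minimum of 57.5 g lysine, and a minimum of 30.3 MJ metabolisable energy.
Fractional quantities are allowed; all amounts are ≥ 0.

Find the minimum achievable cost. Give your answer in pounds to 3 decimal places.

£0.771

Let x1 = kg of pea protein, x2 = kg of canola meal, x3 = kg of sorghum, x4 = kg of fish meal, x5 = kg of DDGS, x6 = kg of rice bran.
Minimise 0.65x1 + 0.27x2 + 0.16x3 + 1.07x4 + 0.22x5 + 0.13x6 s.t.:
  569x1 + 352x2 + 89x3 + 593x4 + 292x5 + 128x6 ≥ 655   (crude protein)
  6.4x1 + 10.8x2 + 3.2x3 + 25.2x4 + 7.3x5 + 15.3x6 ≥ 37.4   (phosphorus)
  35.4x1 + 21.2x2 + 2.1x3 + 47x4 + 7.9x5 + 5.6x6 ≥ 57.5   (lysine)
  14.8x1 + 10.6x2 + 12.1x3 + 11.8x4 + 13.1x5 + 11.2x6 ≥ 30.3   (metabolisable energy)
  x1, x2, x3, x4, x5, x6 ≥ 0.
The cheapest feasible vertex uses only canola meal, rice bran; pea protein, sorghum, fish meal, DDGS are not used. There the phosphorus and lysine constraints are tight.
So canola meal = 2.5402 kg, rice bran = 0.65136 kg.
Total cost: 0.27·2.5402 + 0.13·0.65136 = 0.77053.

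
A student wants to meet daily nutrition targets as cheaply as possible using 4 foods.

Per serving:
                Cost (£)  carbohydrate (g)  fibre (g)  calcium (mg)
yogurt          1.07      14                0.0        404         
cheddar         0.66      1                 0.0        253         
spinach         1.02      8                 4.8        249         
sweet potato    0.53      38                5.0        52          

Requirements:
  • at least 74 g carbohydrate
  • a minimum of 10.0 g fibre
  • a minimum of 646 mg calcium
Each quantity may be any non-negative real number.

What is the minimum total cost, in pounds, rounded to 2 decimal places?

Let x1 = servings of yogurt, x2 = servings of cheddar, x3 = servings of spinach, x4 = servings of sweet potato.
Minimize 1.07x1 + 0.66x2 + 1.02x3 + 0.53x4 subject to:
  14x1 + 1x2 + 8x3 + 38x4 ≥ 74   (carbohydrate)
  4.8x3 + 5x4 ≥ 10   (fibre)
  404x1 + 253x2 + 249x3 + 52x4 ≥ 646   (calcium)
  x1, x2, x3, x4 ≥ 0.
The cheapest feasible vertex uses only cheddar, spinach, sweet potato; yogurt is not used. There the carbohydrate, fibre, calcium constraints are tight.
So cheddar = 2.031 servings, spinach = 0.1415 servings, sweet potato = 1.864 servings.
Hence cost = 0.66·2.031 + 1.02·0.1415 + 0.53·1.864 = £2.4727.

£2.47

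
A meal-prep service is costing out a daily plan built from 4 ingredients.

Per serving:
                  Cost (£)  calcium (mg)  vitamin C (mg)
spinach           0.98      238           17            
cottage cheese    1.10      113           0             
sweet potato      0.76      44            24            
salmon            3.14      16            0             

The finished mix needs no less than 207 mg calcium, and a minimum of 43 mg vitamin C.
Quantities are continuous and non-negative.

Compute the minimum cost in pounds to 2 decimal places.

£1.64

Set it up as a linear program. Let x1 = servings of spinach, x2 = servings of cottage cheese, x3 = servings of sweet potato, x4 = servings of salmon.
Minimize 0.98x1 + 1.1x2 + 0.76x3 + 3.14x4 subject to:
  238x1 + 113x2 + 44x3 + 16x4 ≥ 207   (calcium)
  17x1 + 24x3 ≥ 43   (vitamin C)
  x1, x2, x3, x4 ≥ 0.
The cheapest feasible vertex uses only spinach, sweet potato; cottage cheese, salmon are not used. Binding constraints: calcium and vitamin C.
Solving gives x1 = 0.6197, x3 = 1.353.
Total cost: 0.98·0.6197 + 0.76·1.353 = 1.6356.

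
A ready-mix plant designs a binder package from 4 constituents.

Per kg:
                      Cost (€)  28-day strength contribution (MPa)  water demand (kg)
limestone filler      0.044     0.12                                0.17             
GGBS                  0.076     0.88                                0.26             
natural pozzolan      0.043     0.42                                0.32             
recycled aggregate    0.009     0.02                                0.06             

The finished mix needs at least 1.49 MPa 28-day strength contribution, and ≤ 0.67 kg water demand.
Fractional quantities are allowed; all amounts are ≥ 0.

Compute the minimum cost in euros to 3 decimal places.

Set it up as a linear program. Let x1 = kg of limestone filler, x2 = kg of GGBS, x3 = kg of natural pozzolan, x4 = kg of recycled aggregate.
min 0.044x1 + 0.076x2 + 0.043x3 + 0.009x4 with:
  0.12x1 + 0.88x2 + 0.42x3 + 0.02x4 ≥ 1.49   (28-day strength contribution)
  0.17x1 + 0.26x2 + 0.32x3 + 0.06x4 ≤ 0.67   (water demand)
  x1, x2, x3, x4 ≥ 0.
The minimum-cost mix takes nothing from limestone filler, natural pozzolan, recycled aggregate — only GGBS. The 28-day strength contribution requirement is met with equality.
So GGBS = 1.693 kg.
Objective = 0.076·1.693 = 0.12867.

€0.129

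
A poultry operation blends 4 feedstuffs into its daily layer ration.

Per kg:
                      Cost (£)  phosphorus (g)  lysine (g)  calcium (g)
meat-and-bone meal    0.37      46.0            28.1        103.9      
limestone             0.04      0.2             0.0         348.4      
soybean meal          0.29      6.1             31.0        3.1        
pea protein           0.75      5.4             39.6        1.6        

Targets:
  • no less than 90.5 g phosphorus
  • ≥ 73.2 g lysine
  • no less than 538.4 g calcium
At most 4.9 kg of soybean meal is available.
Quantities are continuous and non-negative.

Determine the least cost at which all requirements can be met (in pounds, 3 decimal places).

Let x1 = kg of meat-and-bone meal, x2 = kg of limestone, x3 = kg of soybean meal, x4 = kg of pea protein.
Minimise 0.37x1 + 0.04x2 + 0.29x3 + 0.75x4 s.t.:
  46x1 + 0.2x2 + 6.1x3 + 5.4x4 ≥ 90.5   (phosphorus)
  28.1x1 + 31x3 + 39.6x4 ≥ 73.2   (lysine)
  103.9x1 + 348.4x2 + 3.1x3 + 1.6x4 ≥ 538.4   (calcium)
  x3 ≤ 4.9
  x1, x2, x3, x4 ≥ 0.
The optimal basis is {meat-and-bone meal, limestone, soybean meal}; pea protein drops out. Binding constraints: phosphorus, lysine, calcium.
That vertex is x1 = 1.875, x2 = 0.9802, x3 = 0.6613.
Hence cost = 0.37·1.875 + 0.04·0.9802 + 0.29·0.6613 = £0.92474.

£0.925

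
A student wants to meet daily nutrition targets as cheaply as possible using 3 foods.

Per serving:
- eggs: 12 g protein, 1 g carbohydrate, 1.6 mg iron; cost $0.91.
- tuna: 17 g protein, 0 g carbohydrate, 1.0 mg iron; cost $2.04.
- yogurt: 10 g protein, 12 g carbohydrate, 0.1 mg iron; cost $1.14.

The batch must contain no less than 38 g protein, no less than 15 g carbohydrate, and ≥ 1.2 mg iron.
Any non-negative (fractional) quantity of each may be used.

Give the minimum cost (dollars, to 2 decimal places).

$3.29

Set it up as a linear program. Let x1 = servings of eggs, x2 = servings of tuna, x3 = servings of yogurt.
Minimize 0.91x1 + 2.04x2 + 1.14x3 s.t.:
  12x1 + 17x2 + 10x3 ≥ 38   (protein)
  1x1 + 12x3 ≥ 15   (carbohydrate)
  1.6x1 + 1x2 + 0.1x3 ≥ 1.2   (iron)
  x1, x2, x3 ≥ 0.
The cheapest feasible vertex uses only eggs, yogurt; tuna is not used. The protein and carbohydrate requirements are met with equality.
Optimal quantities: eggs = 2.284 servings, yogurt = 1.06 servings.
Objective = 0.91·2.284 + 1.14·1.06 = 3.2868.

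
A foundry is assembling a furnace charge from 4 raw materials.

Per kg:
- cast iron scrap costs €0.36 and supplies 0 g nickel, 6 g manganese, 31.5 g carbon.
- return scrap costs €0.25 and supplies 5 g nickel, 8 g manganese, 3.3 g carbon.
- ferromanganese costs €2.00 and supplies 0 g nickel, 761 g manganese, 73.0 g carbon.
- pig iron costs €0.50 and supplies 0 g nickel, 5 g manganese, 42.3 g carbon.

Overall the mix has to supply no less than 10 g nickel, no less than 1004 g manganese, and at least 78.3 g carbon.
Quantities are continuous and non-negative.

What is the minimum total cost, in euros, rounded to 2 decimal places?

€3.10

Set it up as a linear program. Let x1 = kg of cast iron scrap, x2 = kg of return scrap, x3 = kg of ferromanganese, x4 = kg of pig iron.
Minimize 0.36x1 + 0.25x2 + 2x3 + 0.5x4 s.t.:
  5x2 ≥ 10   (nickel)
  6x1 + 8x2 + 761x3 + 5x4 ≥ 1004   (manganese)
  31.5x1 + 3.3x2 + 73x3 + 42.3x4 ≥ 78.3   (carbon)
  x1, x2, x3, x4 ≥ 0.
The optimal basis is {return scrap, ferromanganese}; cast iron scrap, pig iron drop out. The nickel and manganese requirements are met with equality.
Optimal quantities: return scrap = 2 kg, ferromanganese = 1.298 kg.
Total cost: 0.25·2 + 2·1.298 = 3.0960.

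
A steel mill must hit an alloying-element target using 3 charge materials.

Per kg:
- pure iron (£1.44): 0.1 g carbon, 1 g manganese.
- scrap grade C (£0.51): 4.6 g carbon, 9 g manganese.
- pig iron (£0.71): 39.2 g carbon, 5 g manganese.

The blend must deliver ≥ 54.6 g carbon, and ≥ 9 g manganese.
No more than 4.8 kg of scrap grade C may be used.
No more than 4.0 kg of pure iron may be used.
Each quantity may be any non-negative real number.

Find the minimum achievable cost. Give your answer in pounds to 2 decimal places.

£1.09

Let x1 = kg of pure iron, x2 = kg of scrap grade C, x3 = kg of pig iron.
Minimise 1.44x1 + 0.51x2 + 0.71x3 with:
  0.1x1 + 4.6x2 + 39.2x3 ≥ 54.6   (carbon)
  1x1 + 9x2 + 5x3 ≥ 9   (manganese)
  x2 ≤ 4.8
  x1 ≤ 4
  x1, x2, x3 ≥ 0.
The cheapest feasible vertex uses only scrap grade C, pig iron; pure iron is not used. There the carbon and manganese constraints are tight.
So scrap grade C = 0.242 kg, pig iron = 1.364 kg.
Total cost: 0.51·0.242 + 0.71·1.364 = 1.0919.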